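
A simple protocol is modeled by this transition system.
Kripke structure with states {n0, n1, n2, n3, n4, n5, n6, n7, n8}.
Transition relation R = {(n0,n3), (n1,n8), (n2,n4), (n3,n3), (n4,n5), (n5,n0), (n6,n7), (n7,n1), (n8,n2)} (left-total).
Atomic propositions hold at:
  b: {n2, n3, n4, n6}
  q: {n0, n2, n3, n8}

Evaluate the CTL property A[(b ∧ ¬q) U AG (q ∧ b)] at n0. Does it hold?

Sat(¬q) = {n1, n4, n5, n6, n7}
Sat(b ∧ ¬q) = {n4, n6}
Sat(q ∧ b) = {n2, n3}
AG (q ∧ b): greatest fixpoint, start Z0 = {n2, n3}, keep only states in Sat with every successor in Z. Z1 = {n3}; fixed.
Sat(AG (q ∧ b)) = {n3}
A[(b ∧ ¬q) U AG (q ∧ b)]: least fixpoint, start Z0 = Sat(AG (q ∧ b)) = {n3}, add states in Sat(b ∧ ¬q) with every successor in Z. Already a fixed point.
Sat(A[(b ∧ ¬q) U AG (q ∧ b)]) = {n3}
n0 ∉ Sat(A[(b ∧ ¬q) U AG (q ∧ b)]) = {n3}, so the formula does not hold at n0.

No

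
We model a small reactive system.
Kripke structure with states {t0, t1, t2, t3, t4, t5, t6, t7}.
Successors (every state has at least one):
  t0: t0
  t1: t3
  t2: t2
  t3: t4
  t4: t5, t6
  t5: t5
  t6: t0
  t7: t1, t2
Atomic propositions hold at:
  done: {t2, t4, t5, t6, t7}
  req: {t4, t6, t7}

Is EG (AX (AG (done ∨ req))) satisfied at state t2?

Sat(done ∨ req) = {t2, t4, t5, t6, t7}
AG (done ∨ req): greatest fixpoint, start Z0 = {t2, t4, t5, t6, t7}, keep only states in Sat with every successor in Z. Z1 = {t2, t4, t5}; Z2 = {t2, t5}; fixed.
Sat(AG (done ∨ req)) = {t2, t5}
Sat(AX (AG (done ∨ req))) = {s : every successor in {t2, t5}} = {t2, t5}
EG (AX (AG (done ∨ req))): greatest fixpoint, start Z0 = {t2, t5}, keep only states in Sat with some successor in Z. Already a fixed point.
Sat(EG (AX (AG (done ∨ req)))) = {t2, t5}
t2 ∈ Sat(EG (AX (AG (done ∨ req)))) = {t2, t5}, so the formula holds at t2.

Yes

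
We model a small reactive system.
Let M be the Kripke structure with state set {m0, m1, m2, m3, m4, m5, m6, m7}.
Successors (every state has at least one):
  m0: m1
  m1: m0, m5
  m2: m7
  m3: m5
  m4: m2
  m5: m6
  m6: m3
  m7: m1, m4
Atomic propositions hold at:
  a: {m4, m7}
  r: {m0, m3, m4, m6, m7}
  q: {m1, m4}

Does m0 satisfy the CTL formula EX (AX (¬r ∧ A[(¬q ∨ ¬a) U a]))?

No

Sat(¬r) = {m1, m2, m5}
Sat(¬q) = {m0, m2, m3, m5, m6, m7}
Sat(¬a) = {m0, m1, m2, m3, m5, m6}
Sat(¬q ∨ ¬a) = {m0, m1, m2, m3, m5, m6, m7}
A[(¬q ∨ ¬a) U a]: least fixpoint, start Z0 = Sat(a) = {m4, m7}, add states in Sat(¬q ∨ ¬a) with every successor in Z. Z1 = {m2, m4, m7}; fixed.
Sat(A[(¬q ∨ ¬a) U a]) = {m2, m4, m7}
Sat(¬r ∧ A[(¬q ∨ ¬a) U a]) = {m2}
Sat(AX (¬r ∧ A[(¬q ∨ ¬a) U a])) = {s : every successor in {m2}} = {m4}
Sat(EX (AX (¬r ∧ A[(¬q ∨ ¬a) U a]))) = {s : some successor in {m4}} = {m7}
m0 ∉ Sat(EX (AX (¬r ∧ A[(¬q ∨ ¬a) U a]))) = {m7}, so the formula does not hold at m0.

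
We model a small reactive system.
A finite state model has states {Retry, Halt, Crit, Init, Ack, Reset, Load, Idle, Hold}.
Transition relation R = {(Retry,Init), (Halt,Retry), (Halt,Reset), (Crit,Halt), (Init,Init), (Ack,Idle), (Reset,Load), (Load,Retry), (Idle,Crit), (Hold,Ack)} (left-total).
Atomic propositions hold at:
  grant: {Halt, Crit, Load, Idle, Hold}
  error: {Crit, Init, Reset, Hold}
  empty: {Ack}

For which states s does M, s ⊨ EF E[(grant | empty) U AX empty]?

Sat(grant | empty) = {Halt, Crit, Ack, Load, Idle, Hold}
Sat(AX empty) = {s : every successor in {Ack}} = {Hold}
E[(grant | empty) U AX empty]: least fixpoint, start Z0 = Sat(AX empty) = {Hold}, add states in Sat(grant | empty) with some successor in Z. Already a fixed point.
Sat(E[(grant | empty) U AX empty]) = {Hold}
EF E[(grant | empty) U AX empty]: least fixpoint, start Z0 = {Hold}, add states with some successor in Z. Already a fixed point.
Sat(EF E[(grant | empty) U AX empty]) = {Hold}

{Hold}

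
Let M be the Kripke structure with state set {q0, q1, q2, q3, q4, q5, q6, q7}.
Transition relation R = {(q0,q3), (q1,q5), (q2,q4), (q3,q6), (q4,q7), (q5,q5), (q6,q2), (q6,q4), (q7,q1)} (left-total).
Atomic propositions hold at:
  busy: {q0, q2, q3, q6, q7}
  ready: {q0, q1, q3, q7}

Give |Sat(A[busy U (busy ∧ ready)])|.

Sat(busy ∧ ready) = {q0, q3, q7}
A[busy U (busy ∧ ready)]: least fixpoint, start Z0 = Sat((busy ∧ ready)) = {q0, q3, q7}, add states in Sat(busy) with every successor in Z. Already a fixed point.
Sat(A[busy U (busy ∧ ready)]) = {q0, q3, q7}
|Sat(A[busy U (busy ∧ ready)])| = |{q0, q3, q7}| = 3.

3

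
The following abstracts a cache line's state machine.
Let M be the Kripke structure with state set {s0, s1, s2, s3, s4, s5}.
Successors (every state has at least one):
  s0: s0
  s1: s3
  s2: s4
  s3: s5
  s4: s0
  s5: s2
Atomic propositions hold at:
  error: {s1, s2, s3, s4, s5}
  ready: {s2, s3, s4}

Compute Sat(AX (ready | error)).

Sat(ready | error) = {s1, s2, s3, s4, s5}
Sat(AX (ready | error)) = {s : every successor in {s1, s2, s3, s4, s5}} = {s1, s2, s3, s5}

{s1, s2, s3, s5}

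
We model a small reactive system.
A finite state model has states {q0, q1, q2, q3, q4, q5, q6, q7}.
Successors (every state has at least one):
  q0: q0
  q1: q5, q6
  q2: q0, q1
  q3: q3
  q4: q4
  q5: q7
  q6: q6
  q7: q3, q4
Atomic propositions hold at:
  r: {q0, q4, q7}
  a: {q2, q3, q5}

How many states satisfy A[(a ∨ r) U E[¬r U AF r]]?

6

Sat(a ∨ r) = {q0, q2, q3, q4, q5, q7}
Sat(¬r) = {q1, q2, q3, q5, q6}
AF r: least fixpoint, start Z0 = {q0, q4, q7}, add states with every successor in Z. Z1 = {q0, q4, q5, q7}; fixed.
Sat(AF r) = {q0, q4, q5, q7}
E[¬r U AF r]: least fixpoint, start Z0 = Sat(AF r) = {q0, q4, q5, q7}, add states in Sat(¬r) with some successor in Z. Z1 = {q0, q1, q2, q4, q5, q7}; fixed.
Sat(E[¬r U AF r]) = {q0, q1, q2, q4, q5, q7}
A[(a ∨ r) U E[¬r U AF r]]: least fixpoint, start Z0 = Sat(E[¬r U AF r]) = {q0, q1, q2, q4, q5, q7}, add states in Sat(a ∨ r) with every successor in Z. Already a fixed point.
Sat(A[(a ∨ r) U E[¬r U AF r]]) = {q0, q1, q2, q4, q5, q7}
|Sat(A[(a ∨ r) U E[¬r U AF r]])| = |{q0, q1, q2, q4, q5, q7}| = 6.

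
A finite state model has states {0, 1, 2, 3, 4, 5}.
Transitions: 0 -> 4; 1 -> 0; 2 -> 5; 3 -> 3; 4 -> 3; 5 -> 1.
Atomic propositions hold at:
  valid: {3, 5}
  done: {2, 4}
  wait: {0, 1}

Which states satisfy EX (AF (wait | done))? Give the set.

Sat(wait | done) = {0, 1, 2, 4}
AF (wait | done): least fixpoint, start Z0 = {0, 1, 2, 4}, add states with every successor in Z. Z1 = {0, 1, 2, 4, 5}; fixed.
Sat(AF (wait | done)) = {0, 1, 2, 4, 5}
Sat(EX (AF (wait | done))) = {s : some successor in {0, 1, 2, 4, 5}} = {0, 1, 2, 5}

{0, 1, 2, 5}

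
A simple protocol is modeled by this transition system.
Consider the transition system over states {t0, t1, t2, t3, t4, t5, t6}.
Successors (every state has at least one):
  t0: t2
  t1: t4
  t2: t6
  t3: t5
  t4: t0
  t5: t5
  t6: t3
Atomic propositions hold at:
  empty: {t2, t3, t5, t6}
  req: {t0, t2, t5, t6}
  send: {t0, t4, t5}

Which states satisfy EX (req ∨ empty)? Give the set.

Sat(req ∨ empty) = {t0, t2, t3, t5, t6}
Sat(EX (req ∨ empty)) = {s : some successor in {t0, t2, t3, t5, t6}} = {t0, t2, t3, t4, t5, t6}

{t0, t2, t3, t4, t5, t6}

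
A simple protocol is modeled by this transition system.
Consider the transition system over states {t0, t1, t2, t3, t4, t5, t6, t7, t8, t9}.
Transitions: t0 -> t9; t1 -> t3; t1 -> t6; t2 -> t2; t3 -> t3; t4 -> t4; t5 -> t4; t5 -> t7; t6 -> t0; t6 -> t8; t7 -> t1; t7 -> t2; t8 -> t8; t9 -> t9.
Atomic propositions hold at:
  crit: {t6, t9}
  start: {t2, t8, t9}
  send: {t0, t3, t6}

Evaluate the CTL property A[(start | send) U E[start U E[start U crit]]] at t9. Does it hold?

Yes

Sat(start | send) = {t0, t2, t3, t6, t8, t9}
E[start U crit]: least fixpoint, start Z0 = Sat(crit) = {t6, t9}, add states in Sat(start) with some successor in Z. Already a fixed point.
Sat(E[start U crit]) = {t6, t9}
E[start U E[start U crit]]: least fixpoint, start Z0 = Sat(E[start U crit]) = {t6, t9}, add states in Sat(start) with some successor in Z. Already a fixed point.
Sat(E[start U E[start U crit]]) = {t6, t9}
A[(start | send) U E[start U E[start U crit]]]: least fixpoint, start Z0 = Sat(E[start U E[start U crit]]) = {t6, t9}, add states in Sat(start | send) with every successor in Z. Z1 = {t0, t6, t9}; fixed.
Sat(A[(start | send) U E[start U E[start U crit]]]) = {t0, t6, t9}
t9 ∈ Sat(A[(start | send) U E[start U E[start U crit]]]) = {t0, t6, t9}, so the formula holds at t9.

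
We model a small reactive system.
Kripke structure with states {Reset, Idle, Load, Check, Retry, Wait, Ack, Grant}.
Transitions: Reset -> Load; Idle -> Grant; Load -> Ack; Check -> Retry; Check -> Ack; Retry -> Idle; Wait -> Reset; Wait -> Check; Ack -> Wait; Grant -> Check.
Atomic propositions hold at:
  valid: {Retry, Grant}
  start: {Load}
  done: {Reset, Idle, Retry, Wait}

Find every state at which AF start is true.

AF start: least fixpoint, start Z0 = {Load}, add states with every successor in Z. Z1 = {Reset, Load}; fixed.
Sat(AF start) = {Reset, Load}

{Reset, Load}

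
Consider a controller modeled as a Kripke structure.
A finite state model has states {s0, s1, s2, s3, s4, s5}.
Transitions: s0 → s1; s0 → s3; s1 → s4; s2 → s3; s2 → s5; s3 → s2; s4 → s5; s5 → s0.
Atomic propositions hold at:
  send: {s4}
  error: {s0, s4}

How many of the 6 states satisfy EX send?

1

Sat(EX send) = {s : some successor in {s4}} = {s1}
|Sat(EX send)| = |{s1}| = 1.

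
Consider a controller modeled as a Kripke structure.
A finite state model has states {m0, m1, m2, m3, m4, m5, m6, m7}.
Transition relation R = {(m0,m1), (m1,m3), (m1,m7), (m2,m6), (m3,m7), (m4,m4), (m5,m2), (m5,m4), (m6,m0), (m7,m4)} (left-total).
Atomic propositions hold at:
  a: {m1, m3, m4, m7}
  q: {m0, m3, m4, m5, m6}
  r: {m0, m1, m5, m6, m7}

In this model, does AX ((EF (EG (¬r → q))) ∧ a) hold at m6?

No

Sat(¬r) = {m2, m3, m4}
Sat(¬r → q) = {m0, m1, m3, m4, m5, m6, m7}
EG (¬r → q): greatest fixpoint, start Z0 = {m0, m1, m3, m4, m5, m6, m7}, keep only states in Sat with some successor in Z. Already a fixed point.
Sat(EG (¬r → q)) = {m0, m1, m3, m4, m5, m6, m7}
EF (EG (¬r → q)): least fixpoint, start Z0 = {m0, m1, m3, m4, m5, m6, m7}, add states with some successor in Z. Z1 = {m0, m1, m2, m3, m4, m5, m6, m7}; fixed.
Sat(EF (EG (¬r → q))) = {m0, m1, m2, m3, m4, m5, m6, m7}
Sat((EF (EG (¬r → q))) ∧ a) = {m1, m3, m4, m7}
Sat(AX ((EF (EG (¬r → q))) ∧ a)) = {s : every successor in {m1, m3, m4, m7}} = {m0, m1, m3, m4, m7}
m6 ∉ Sat(AX ((EF (EG (¬r → q))) ∧ a)) = {m0, m1, m3, m4, m7}, so the formula does not hold at m6.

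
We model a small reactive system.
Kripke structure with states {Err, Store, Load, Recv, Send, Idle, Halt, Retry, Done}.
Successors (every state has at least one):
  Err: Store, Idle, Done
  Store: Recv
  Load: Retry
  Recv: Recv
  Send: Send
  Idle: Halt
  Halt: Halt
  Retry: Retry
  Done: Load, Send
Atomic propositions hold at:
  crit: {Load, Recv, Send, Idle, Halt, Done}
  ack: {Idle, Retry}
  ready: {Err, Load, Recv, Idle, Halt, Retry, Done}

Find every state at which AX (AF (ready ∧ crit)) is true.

Sat(ready ∧ crit) = {Load, Recv, Idle, Halt, Done}
AF (ready ∧ crit): least fixpoint, start Z0 = {Load, Recv, Idle, Halt, Done}, add states with every successor in Z. Z1 = {Store, Load, Recv, Idle, Halt, Done}; Z2 = {Err, Store, Load, Recv, Idle, Halt, Done}; fixed.
Sat(AF (ready ∧ crit)) = {Err, Store, Load, Recv, Idle, Halt, Done}
Sat(AX (AF (ready ∧ crit))) = {s : every successor in {Err, Store, Load, Recv, Idle, Halt, Done}} = {Err, Store, Recv, Idle, Halt}

{Err, Store, Recv, Idle, Halt}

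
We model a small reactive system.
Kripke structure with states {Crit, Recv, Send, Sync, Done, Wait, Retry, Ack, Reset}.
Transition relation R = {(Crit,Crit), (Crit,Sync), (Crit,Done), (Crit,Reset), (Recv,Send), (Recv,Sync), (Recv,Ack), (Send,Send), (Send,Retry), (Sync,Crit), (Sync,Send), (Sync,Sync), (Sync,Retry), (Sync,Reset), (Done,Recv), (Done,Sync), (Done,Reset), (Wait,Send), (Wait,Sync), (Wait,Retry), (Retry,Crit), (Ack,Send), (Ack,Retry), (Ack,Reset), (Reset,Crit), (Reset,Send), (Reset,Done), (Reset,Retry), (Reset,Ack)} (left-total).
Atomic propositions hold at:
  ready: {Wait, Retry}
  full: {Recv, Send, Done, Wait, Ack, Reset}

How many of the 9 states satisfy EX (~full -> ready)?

8

Sat(~full) = {Crit, Sync, Retry}
Sat(~full -> ready) = {Recv, Send, Done, Wait, Retry, Ack, Reset}
Sat(EX (~full -> ready)) = {s : some successor in {Recv, Send, Done, Wait, Retry, Ack, Reset}} = {Crit, Recv, Send, Sync, Done, Wait, Ack, Reset}
|Sat(EX (~full -> ready))| = |{Crit, Recv, Send, Sync, Done, Wait, Ack, Reset}| = 8.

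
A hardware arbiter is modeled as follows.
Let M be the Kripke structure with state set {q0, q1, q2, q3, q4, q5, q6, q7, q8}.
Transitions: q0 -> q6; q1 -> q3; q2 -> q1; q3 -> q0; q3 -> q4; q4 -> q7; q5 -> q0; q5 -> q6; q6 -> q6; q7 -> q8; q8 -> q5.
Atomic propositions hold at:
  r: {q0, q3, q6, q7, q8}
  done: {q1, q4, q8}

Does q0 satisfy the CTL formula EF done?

EF done: least fixpoint, start Z0 = {q1, q4, q8}, add states with some successor in Z. Z1 = {q1, q2, q3, q4, q7, q8}; fixed.
Sat(EF done) = {q1, q2, q3, q4, q7, q8}
q0 ∉ Sat(EF done) = {q1, q2, q3, q4, q7, q8}, so the formula does not hold at q0.

No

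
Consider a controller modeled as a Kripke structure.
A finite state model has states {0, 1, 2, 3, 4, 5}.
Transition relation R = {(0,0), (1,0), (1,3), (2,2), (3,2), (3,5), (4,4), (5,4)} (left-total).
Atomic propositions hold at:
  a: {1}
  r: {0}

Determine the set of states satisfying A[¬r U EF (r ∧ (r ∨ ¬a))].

Sat(¬r) = {1, 2, 3, 4, 5}
Sat(¬a) = {0, 2, 3, 4, 5}
Sat(r ∨ ¬a) = {0, 2, 3, 4, 5}
Sat(r ∧ (r ∨ ¬a)) = {0}
EF (r ∧ (r ∨ ¬a)): least fixpoint, start Z0 = {0}, add states with some successor in Z. Z1 = {0, 1}; fixed.
Sat(EF (r ∧ (r ∨ ¬a))) = {0, 1}
A[¬r U EF (r ∧ (r ∨ ¬a))]: least fixpoint, start Z0 = Sat(EF (r ∧ (r ∨ ¬a))) = {0, 1}, add states in Sat(¬r) with every successor in Z. Already a fixed point.
Sat(A[¬r U EF (r ∧ (r ∨ ¬a))]) = {0, 1}

{0, 1}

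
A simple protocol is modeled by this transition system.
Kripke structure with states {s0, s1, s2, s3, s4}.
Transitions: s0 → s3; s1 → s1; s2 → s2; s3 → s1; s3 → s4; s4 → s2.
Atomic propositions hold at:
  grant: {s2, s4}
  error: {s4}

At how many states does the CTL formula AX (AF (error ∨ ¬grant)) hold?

3

Sat(¬grant) = {s0, s1, s3}
Sat(error ∨ ¬grant) = {s0, s1, s3, s4}
AF (error ∨ ¬grant): least fixpoint, start Z0 = {s0, s1, s3, s4}, add states with every successor in Z. Already a fixed point.
Sat(AF (error ∨ ¬grant)) = {s0, s1, s3, s4}
Sat(AX (AF (error ∨ ¬grant))) = {s : every successor in {s0, s1, s3, s4}} = {s0, s1, s3}
|Sat(AX (AF (error ∨ ¬grant)))| = |{s0, s1, s3}| = 3.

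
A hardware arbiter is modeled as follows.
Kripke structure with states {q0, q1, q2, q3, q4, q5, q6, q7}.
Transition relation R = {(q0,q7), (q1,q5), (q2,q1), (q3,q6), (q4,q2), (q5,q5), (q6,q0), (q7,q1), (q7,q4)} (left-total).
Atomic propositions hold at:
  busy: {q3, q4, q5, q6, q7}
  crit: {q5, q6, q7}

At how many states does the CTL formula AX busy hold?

4

Sat(AX busy) = {s : every successor in {q3, q4, q5, q6, q7}} = {q0, q1, q3, q5}
|Sat(AX busy)| = |{q0, q1, q3, q5}| = 4.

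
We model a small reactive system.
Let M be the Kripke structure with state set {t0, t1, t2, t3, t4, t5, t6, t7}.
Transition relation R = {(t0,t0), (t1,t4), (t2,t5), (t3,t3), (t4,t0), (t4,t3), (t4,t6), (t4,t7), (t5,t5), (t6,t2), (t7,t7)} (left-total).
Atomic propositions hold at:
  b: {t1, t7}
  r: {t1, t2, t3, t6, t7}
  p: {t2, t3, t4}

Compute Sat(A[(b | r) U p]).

Sat(b | r) = {t1, t2, t3, t6, t7}
A[(b | r) U p]: least fixpoint, start Z0 = Sat(p) = {t2, t3, t4}, add states in Sat(b | r) with every successor in Z. Z1 = {t1, t2, t3, t4, t6}; fixed.
Sat(A[(b | r) U p]) = {t1, t2, t3, t4, t6}

{t1, t2, t3, t4, t6}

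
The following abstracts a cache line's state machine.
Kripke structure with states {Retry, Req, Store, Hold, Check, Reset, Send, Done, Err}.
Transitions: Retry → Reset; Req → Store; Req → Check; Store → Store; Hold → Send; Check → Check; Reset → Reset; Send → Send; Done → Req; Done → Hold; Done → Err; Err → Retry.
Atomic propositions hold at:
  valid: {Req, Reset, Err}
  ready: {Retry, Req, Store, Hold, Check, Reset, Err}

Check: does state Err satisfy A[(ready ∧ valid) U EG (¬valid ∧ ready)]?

Sat(ready ∧ valid) = {Req, Reset, Err}
Sat(¬valid) = {Retry, Store, Hold, Check, Send, Done}
Sat(¬valid ∧ ready) = {Retry, Store, Hold, Check}
EG (¬valid ∧ ready): greatest fixpoint, start Z0 = {Retry, Store, Hold, Check}, keep only states in Sat with some successor in Z. Z1 = {Store, Check}; fixed.
Sat(EG (¬valid ∧ ready)) = {Store, Check}
A[(ready ∧ valid) U EG (¬valid ∧ ready)]: least fixpoint, start Z0 = Sat(EG (¬valid ∧ ready)) = {Store, Check}, add states in Sat(ready ∧ valid) with every successor in Z. Z1 = {Req, Store, Check}; fixed.
Sat(A[(ready ∧ valid) U EG (¬valid ∧ ready)]) = {Req, Store, Check}
Err ∉ Sat(A[(ready ∧ valid) U EG (¬valid ∧ ready)]) = {Req, Store, Check}, so the formula does not hold at Err.

No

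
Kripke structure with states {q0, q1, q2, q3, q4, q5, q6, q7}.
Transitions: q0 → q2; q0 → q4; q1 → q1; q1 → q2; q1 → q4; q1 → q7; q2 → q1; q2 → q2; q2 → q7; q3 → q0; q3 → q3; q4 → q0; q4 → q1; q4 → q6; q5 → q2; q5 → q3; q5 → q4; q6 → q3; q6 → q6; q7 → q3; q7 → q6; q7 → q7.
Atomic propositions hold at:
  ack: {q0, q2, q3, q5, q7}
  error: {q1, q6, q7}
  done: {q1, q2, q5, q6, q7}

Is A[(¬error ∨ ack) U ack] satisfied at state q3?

Yes

Sat(¬error) = {q0, q2, q3, q4, q5}
Sat(¬error ∨ ack) = {q0, q2, q3, q4, q5, q7}
A[(¬error ∨ ack) U ack]: least fixpoint, start Z0 = Sat(ack) = {q0, q2, q3, q5, q7}, add states in Sat(¬error ∨ ack) with every successor in Z. Already a fixed point.
Sat(A[(¬error ∨ ack) U ack]) = {q0, q2, q3, q5, q7}
q3 ∈ Sat(A[(¬error ∨ ack) U ack]) = {q0, q2, q3, q5, q7}, so the formula holds at q3.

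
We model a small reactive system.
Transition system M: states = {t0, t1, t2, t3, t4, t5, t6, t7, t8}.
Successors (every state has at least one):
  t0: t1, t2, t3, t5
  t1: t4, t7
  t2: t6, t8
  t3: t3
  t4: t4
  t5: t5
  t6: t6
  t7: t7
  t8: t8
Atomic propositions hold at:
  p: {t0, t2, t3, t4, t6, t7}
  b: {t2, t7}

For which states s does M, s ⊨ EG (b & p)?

{t7}

Sat(b & p) = {t2, t7}
EG (b & p): greatest fixpoint, start Z0 = {t2, t7}, keep only states in Sat with some successor in Z. Z1 = {t7}; fixed.
Sat(EG (b & p)) = {t7}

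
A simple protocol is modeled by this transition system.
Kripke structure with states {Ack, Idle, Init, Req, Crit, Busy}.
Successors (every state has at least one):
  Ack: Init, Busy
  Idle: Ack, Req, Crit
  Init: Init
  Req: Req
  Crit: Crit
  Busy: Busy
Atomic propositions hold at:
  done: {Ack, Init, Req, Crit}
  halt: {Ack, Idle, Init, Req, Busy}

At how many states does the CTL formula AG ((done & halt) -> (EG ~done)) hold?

2

Sat(done & halt) = {Ack, Init, Req}
Sat(~done) = {Idle, Busy}
EG ~done: greatest fixpoint, start Z0 = {Idle, Busy}, keep only states in Sat with some successor in Z. Z1 = {Busy}; fixed.
Sat(EG ~done) = {Busy}
Sat((done & halt) -> (EG ~done)) = {Idle, Crit, Busy}
AG ((done & halt) -> (EG ~done)): greatest fixpoint, start Z0 = {Idle, Crit, Busy}, keep only states in Sat with every successor in Z. Z1 = {Crit, Busy}; fixed.
Sat(AG ((done & halt) -> (EG ~done))) = {Crit, Busy}
|Sat(AG ((done & halt) -> (EG ~done)))| = |{Crit, Busy}| = 2.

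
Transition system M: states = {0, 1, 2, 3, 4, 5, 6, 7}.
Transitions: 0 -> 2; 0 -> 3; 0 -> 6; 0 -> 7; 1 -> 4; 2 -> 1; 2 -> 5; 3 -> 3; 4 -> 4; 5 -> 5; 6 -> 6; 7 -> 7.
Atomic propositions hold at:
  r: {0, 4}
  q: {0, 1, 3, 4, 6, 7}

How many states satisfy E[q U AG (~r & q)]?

4

Sat(~r) = {1, 2, 3, 5, 6, 7}
Sat(~r & q) = {1, 3, 6, 7}
AG (~r & q): greatest fixpoint, start Z0 = {1, 3, 6, 7}, keep only states in Sat with every successor in Z. Z1 = {3, 6, 7}; fixed.
Sat(AG (~r & q)) = {3, 6, 7}
E[q U AG (~r & q)]: least fixpoint, start Z0 = Sat(AG (~r & q)) = {3, 6, 7}, add states in Sat(q) with some successor in Z. Z1 = {0, 3, 6, 7}; fixed.
Sat(E[q U AG (~r & q)]) = {0, 3, 6, 7}
|Sat(E[q U AG (~r & q)])| = |{0, 3, 6, 7}| = 4.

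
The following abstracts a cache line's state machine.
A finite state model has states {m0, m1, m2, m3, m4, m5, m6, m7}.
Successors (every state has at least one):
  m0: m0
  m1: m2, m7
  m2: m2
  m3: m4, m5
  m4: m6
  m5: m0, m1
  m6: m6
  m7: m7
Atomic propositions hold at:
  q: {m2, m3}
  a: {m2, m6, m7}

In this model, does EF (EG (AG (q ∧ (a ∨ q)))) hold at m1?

Sat(a ∨ q) = {m2, m3, m6, m7}
Sat(q ∧ (a ∨ q)) = {m2, m3}
AG (q ∧ (a ∨ q)): greatest fixpoint, start Z0 = {m2, m3}, keep only states in Sat with every successor in Z. Z1 = {m2}; fixed.
Sat(AG (q ∧ (a ∨ q))) = {m2}
EG (AG (q ∧ (a ∨ q))): greatest fixpoint, start Z0 = {m2}, keep only states in Sat with some successor in Z. Already a fixed point.
Sat(EG (AG (q ∧ (a ∨ q)))) = {m2}
EF (EG (AG (q ∧ (a ∨ q)))): least fixpoint, start Z0 = {m2}, add states with some successor in Z. Z1 = {m1, m2}; Z2 = {m1, m2, m5}; Z3 = {m1, m2, m3, m5}; fixed.
Sat(EF (EG (AG (q ∧ (a ∨ q))))) = {m1, m2, m3, m5}
m1 ∈ Sat(EF (EG (AG (q ∧ (a ∨ q))))) = {m1, m2, m3, m5}, so the formula holds at m1.

Yes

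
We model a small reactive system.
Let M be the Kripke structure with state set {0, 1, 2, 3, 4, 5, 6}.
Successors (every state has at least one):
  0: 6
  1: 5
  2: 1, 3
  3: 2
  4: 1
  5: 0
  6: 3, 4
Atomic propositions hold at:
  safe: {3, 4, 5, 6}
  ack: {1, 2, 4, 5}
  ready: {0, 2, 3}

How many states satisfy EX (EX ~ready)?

6

Sat(~ready) = {1, 4, 5, 6}
Sat(EX ~ready) = {s : some successor in {1, 4, 5, 6}} = {0, 1, 2, 4, 6}
Sat(EX (EX ~ready)) = {s : some successor in {0, 1, 2, 4, 6}} = {0, 2, 3, 4, 5, 6}
|Sat(EX (EX ~ready))| = |{0, 2, 3, 4, 5, 6}| = 6.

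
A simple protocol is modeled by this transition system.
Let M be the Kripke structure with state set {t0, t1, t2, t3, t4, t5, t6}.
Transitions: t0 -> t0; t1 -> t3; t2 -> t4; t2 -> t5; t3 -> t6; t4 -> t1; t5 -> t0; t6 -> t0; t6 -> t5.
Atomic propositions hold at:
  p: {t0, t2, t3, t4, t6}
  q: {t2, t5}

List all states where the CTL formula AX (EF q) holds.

{t1, t2, t3, t4}

EF q: least fixpoint, start Z0 = {t2, t5}, add states with some successor in Z. Z1 = {t2, t5, t6}; Z2 = {t2, t3, t5, t6}; Z3 = {t1, t2, t3, t5, t6}; Z4 = {t1, t2, t3, t4, t5, t6}; fixed.
Sat(EF q) = {t1, t2, t3, t4, t5, t6}
Sat(AX (EF q)) = {s : every successor in {t1, t2, t3, t4, t5, t6}} = {t1, t2, t3, t4}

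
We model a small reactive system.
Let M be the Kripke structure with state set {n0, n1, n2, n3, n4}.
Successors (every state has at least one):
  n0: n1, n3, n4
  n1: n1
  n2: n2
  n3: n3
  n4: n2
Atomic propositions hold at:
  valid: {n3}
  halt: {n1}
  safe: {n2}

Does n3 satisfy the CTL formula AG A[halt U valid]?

Yes

A[halt U valid]: least fixpoint, start Z0 = Sat(valid) = {n3}, add states in Sat(halt) with every successor in Z. Already a fixed point.
Sat(A[halt U valid]) = {n3}
AG A[halt U valid]: greatest fixpoint, start Z0 = {n3}, keep only states in Sat with every successor in Z. Already a fixed point.
Sat(AG A[halt U valid]) = {n3}
n3 ∈ Sat(AG A[halt U valid]) = {n3}, so the formula holds at n3.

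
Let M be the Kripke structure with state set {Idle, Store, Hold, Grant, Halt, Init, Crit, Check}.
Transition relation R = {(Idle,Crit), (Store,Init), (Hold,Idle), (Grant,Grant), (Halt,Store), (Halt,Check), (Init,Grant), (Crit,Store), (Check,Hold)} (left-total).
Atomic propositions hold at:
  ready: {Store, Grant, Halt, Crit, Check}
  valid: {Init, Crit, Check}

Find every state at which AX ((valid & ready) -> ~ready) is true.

{Store, Hold, Grant, Init, Crit, Check}

Sat(valid & ready) = {Crit, Check}
Sat(~ready) = {Idle, Hold, Init}
Sat((valid & ready) -> ~ready) = {Idle, Store, Hold, Grant, Halt, Init}
Sat(AX ((valid & ready) -> ~ready)) = {s : every successor in {Idle, Store, Hold, Grant, Halt, Init}} = {Store, Hold, Grant, Init, Crit, Check}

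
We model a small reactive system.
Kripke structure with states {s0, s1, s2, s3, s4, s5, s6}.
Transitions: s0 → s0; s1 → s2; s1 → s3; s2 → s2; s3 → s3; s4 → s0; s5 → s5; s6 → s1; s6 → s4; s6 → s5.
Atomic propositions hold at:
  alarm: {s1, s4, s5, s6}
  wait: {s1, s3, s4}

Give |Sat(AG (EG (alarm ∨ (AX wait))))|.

2

Sat(AX wait) = {s : every successor in {s1, s3, s4}} = {s3}
Sat(alarm ∨ (AX wait)) = {s1, s3, s4, s5, s6}
EG (alarm ∨ (AX wait)): greatest fixpoint, start Z0 = {s1, s3, s4, s5, s6}, keep only states in Sat with some successor in Z. Z1 = {s1, s3, s5, s6}; fixed.
Sat(EG (alarm ∨ (AX wait))) = {s1, s3, s5, s6}
AG (EG (alarm ∨ (AX wait))): greatest fixpoint, start Z0 = {s1, s3, s5, s6}, keep only states in Sat with every successor in Z. Z1 = {s3, s5}; fixed.
Sat(AG (EG (alarm ∨ (AX wait)))) = {s3, s5}
|Sat(AG (EG (alarm ∨ (AX wait))))| = |{s3, s5}| = 2.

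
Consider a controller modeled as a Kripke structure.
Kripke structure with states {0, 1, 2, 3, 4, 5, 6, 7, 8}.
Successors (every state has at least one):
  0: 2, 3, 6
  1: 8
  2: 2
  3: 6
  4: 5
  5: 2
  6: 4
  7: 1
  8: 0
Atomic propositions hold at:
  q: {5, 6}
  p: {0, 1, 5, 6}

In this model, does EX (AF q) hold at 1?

AF q: least fixpoint, start Z0 = {5, 6}, add states with every successor in Z. Z1 = {3, 4, 5, 6}; fixed.
Sat(AF q) = {3, 4, 5, 6}
Sat(EX (AF q)) = {s : some successor in {3, 4, 5, 6}} = {0, 3, 4, 6}
1 ∉ Sat(EX (AF q)) = {0, 3, 4, 6}, so the formula does not hold at 1.

No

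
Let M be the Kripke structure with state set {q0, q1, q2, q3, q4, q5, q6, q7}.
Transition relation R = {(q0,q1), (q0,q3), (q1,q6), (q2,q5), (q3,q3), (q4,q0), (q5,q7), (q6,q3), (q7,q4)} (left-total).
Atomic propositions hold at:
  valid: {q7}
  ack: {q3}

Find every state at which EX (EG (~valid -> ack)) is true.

{q0, q3, q6}

Sat(~valid) = {q0, q1, q2, q3, q4, q5, q6}
Sat(~valid -> ack) = {q3, q7}
EG (~valid -> ack): greatest fixpoint, start Z0 = {q3, q7}, keep only states in Sat with some successor in Z. Z1 = {q3}; fixed.
Sat(EG (~valid -> ack)) = {q3}
Sat(EX (EG (~valid -> ack))) = {s : some successor in {q3}} = {q0, q3, q6}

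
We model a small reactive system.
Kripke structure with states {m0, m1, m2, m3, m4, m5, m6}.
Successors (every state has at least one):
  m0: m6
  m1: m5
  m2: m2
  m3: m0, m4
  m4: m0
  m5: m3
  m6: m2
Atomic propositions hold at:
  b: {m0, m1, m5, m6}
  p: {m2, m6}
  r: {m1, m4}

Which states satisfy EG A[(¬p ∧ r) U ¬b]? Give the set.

{m2}

Sat(¬p) = {m0, m1, m3, m4, m5}
Sat(¬p ∧ r) = {m1, m4}
Sat(¬b) = {m2, m3, m4}
A[(¬p ∧ r) U ¬b]: least fixpoint, start Z0 = Sat(¬b) = {m2, m3, m4}, add states in Sat(¬p ∧ r) with every successor in Z. Already a fixed point.
Sat(A[(¬p ∧ r) U ¬b]) = {m2, m3, m4}
EG A[(¬p ∧ r) U ¬b]: greatest fixpoint, start Z0 = {m2, m3, m4}, keep only states in Sat with some successor in Z. Z1 = {m2, m3}; Z2 = {m2}; fixed.
Sat(EG A[(¬p ∧ r) U ¬b]) = {m2}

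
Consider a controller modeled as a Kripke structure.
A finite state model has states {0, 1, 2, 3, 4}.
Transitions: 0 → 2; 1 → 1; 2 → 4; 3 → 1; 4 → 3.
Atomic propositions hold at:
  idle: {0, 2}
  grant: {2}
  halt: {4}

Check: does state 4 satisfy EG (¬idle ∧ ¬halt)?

No

Sat(¬idle) = {1, 3, 4}
Sat(¬halt) = {0, 1, 2, 3}
Sat(¬idle ∧ ¬halt) = {1, 3}
EG (¬idle ∧ ¬halt): greatest fixpoint, start Z0 = {1, 3}, keep only states in Sat with some successor in Z. Already a fixed point.
Sat(EG (¬idle ∧ ¬halt)) = {1, 3}
4 ∉ Sat(EG (¬idle ∧ ¬halt)) = {1, 3}, so the formula does not hold at 4.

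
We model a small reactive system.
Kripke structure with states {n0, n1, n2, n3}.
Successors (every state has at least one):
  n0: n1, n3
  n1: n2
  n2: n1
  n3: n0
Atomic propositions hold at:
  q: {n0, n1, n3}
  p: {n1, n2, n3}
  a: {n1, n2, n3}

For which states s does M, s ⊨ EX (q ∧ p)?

{n0, n2}

Sat(q ∧ p) = {n1, n3}
Sat(EX (q ∧ p)) = {s : some successor in {n1, n3}} = {n0, n2}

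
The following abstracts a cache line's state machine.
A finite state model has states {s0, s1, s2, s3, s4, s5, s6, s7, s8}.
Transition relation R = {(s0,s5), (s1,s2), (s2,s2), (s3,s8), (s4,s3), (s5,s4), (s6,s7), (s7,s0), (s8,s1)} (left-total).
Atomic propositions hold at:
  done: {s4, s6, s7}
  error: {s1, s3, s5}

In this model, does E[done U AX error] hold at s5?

No

Sat(AX error) = {s : every successor in {s1, s3, s5}} = {s0, s4, s8}
E[done U AX error]: least fixpoint, start Z0 = Sat(AX error) = {s0, s4, s8}, add states in Sat(done) with some successor in Z. Z1 = {s0, s4, s7, s8}; Z2 = {s0, s4, s6, s7, s8}; fixed.
Sat(E[done U AX error]) = {s0, s4, s6, s7, s8}
s5 ∉ Sat(E[done U AX error]) = {s0, s4, s6, s7, s8}, so the formula does not hold at s5.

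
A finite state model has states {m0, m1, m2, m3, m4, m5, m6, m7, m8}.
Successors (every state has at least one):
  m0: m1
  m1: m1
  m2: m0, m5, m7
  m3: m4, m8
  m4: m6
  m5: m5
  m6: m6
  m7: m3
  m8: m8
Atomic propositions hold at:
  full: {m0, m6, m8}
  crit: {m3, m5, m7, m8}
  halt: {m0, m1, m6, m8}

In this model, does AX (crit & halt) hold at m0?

Sat(crit & halt) = {m8}
Sat(AX (crit & halt)) = {s : every successor in {m8}} = {m8}
m0 ∉ Sat(AX (crit & halt)) = {m8}, so the formula does not hold at m0.

No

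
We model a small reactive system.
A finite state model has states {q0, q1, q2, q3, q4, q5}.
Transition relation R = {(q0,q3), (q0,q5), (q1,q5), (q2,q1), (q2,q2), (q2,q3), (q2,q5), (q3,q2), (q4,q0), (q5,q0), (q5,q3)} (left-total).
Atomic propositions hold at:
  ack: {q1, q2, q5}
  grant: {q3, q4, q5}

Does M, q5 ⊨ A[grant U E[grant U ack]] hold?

Yes

E[grant U ack]: least fixpoint, start Z0 = Sat(ack) = {q1, q2, q5}, add states in Sat(grant) with some successor in Z. Z1 = {q1, q2, q3, q5}; fixed.
Sat(E[grant U ack]) = {q1, q2, q3, q5}
A[grant U E[grant U ack]]: least fixpoint, start Z0 = Sat(E[grant U ack]) = {q1, q2, q3, q5}, add states in Sat(grant) with every successor in Z. Already a fixed point.
Sat(A[grant U E[grant U ack]]) = {q1, q2, q3, q5}
q5 ∈ Sat(A[grant U E[grant U ack]]) = {q1, q2, q3, q5}, so the formula holds at q5.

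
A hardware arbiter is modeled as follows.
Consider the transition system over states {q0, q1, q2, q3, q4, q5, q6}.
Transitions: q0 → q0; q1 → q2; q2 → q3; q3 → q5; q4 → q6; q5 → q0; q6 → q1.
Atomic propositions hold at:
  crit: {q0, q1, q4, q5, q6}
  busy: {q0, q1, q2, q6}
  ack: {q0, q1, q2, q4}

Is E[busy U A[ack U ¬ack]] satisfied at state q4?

Yes

Sat(¬ack) = {q3, q5, q6}
A[ack U ¬ack]: least fixpoint, start Z0 = Sat(¬ack) = {q3, q5, q6}, add states in Sat(ack) with every successor in Z. Z1 = {q2, q3, q4, q5, q6}; Z2 = {q1, q2, q3, q4, q5, q6}; fixed.
Sat(A[ack U ¬ack]) = {q1, q2, q3, q4, q5, q6}
E[busy U A[ack U ¬ack]]: least fixpoint, start Z0 = Sat(A[ack U ¬ack]) = {q1, q2, q3, q4, q5, q6}, add states in Sat(busy) with some successor in Z. Already a fixed point.
Sat(E[busy U A[ack U ¬ack]]) = {q1, q2, q3, q4, q5, q6}
q4 ∈ Sat(E[busy U A[ack U ¬ack]]) = {q1, q2, q3, q4, q5, q6}, so the formula holds at q4.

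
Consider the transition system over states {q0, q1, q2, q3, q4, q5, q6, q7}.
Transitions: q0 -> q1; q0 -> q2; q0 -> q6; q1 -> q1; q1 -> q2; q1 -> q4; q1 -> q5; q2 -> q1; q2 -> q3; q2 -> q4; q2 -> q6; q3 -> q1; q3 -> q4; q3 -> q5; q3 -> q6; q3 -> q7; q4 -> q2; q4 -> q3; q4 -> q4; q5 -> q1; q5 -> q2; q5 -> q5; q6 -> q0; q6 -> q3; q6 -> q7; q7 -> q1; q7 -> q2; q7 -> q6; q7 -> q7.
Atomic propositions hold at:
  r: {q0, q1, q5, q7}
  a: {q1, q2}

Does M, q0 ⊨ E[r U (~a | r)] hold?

Sat(~a) = {q0, q3, q4, q5, q6, q7}
Sat(~a | r) = {q0, q1, q3, q4, q5, q6, q7}
E[r U (~a | r)]: least fixpoint, start Z0 = Sat((~a | r)) = {q0, q1, q3, q4, q5, q6, q7}, add states in Sat(r) with some successor in Z. Already a fixed point.
Sat(E[r U (~a | r)]) = {q0, q1, q3, q4, q5, q6, q7}
q0 ∈ Sat(E[r U (~a | r)]) = {q0, q1, q3, q4, q5, q6, q7}, so the formula holds at q0.

Yes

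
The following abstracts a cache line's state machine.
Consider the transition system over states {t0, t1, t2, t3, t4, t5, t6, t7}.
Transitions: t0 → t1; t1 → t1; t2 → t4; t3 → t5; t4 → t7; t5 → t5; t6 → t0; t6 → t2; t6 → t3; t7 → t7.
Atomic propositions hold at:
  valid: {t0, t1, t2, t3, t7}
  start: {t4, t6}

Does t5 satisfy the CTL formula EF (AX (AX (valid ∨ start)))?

No

Sat(valid ∨ start) = {t0, t1, t2, t3, t4, t6, t7}
Sat(AX (valid ∨ start)) = {s : every successor in {t0, t1, t2, t3, t4, t6, t7}} = {t0, t1, t2, t4, t6, t7}
Sat(AX (AX (valid ∨ start))) = {s : every successor in {t0, t1, t2, t4, t6, t7}} = {t0, t1, t2, t4, t7}
EF (AX (AX (valid ∨ start))): least fixpoint, start Z0 = {t0, t1, t2, t4, t7}, add states with some successor in Z. Z1 = {t0, t1, t2, t4, t6, t7}; fixed.
Sat(EF (AX (AX (valid ∨ start)))) = {t0, t1, t2, t4, t6, t7}
t5 ∉ Sat(EF (AX (AX (valid ∨ start)))) = {t0, t1, t2, t4, t6, t7}, so the formula does not hold at t5.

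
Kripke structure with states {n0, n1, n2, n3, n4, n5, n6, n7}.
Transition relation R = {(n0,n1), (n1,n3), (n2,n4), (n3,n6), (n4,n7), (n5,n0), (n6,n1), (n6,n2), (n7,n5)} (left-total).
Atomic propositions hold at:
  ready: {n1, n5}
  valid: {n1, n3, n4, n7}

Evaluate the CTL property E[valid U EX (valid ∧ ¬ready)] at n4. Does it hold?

Sat(¬ready) = {n0, n2, n3, n4, n6, n7}
Sat(valid ∧ ¬ready) = {n3, n4, n7}
Sat(EX (valid ∧ ¬ready)) = {s : some successor in {n3, n4, n7}} = {n1, n2, n4}
E[valid U EX (valid ∧ ¬ready)]: least fixpoint, start Z0 = Sat(EX (valid ∧ ¬ready)) = {n1, n2, n4}, add states in Sat(valid) with some successor in Z. Already a fixed point.
Sat(E[valid U EX (valid ∧ ¬ready)]) = {n1, n2, n4}
n4 ∈ Sat(E[valid U EX (valid ∧ ¬ready)]) = {n1, n2, n4}, so the formula holds at n4.

Yes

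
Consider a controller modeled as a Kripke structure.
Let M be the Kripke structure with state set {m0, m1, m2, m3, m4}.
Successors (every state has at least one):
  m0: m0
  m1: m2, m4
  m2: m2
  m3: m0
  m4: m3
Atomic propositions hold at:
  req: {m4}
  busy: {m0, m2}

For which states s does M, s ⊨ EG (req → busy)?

Sat(req → busy) = {m0, m1, m2, m3}
EG (req → busy): greatest fixpoint, start Z0 = {m0, m1, m2, m3}, keep only states in Sat with some successor in Z. Already a fixed point.
Sat(EG (req → busy)) = {m0, m1, m2, m3}

{m0, m1, m2, m3}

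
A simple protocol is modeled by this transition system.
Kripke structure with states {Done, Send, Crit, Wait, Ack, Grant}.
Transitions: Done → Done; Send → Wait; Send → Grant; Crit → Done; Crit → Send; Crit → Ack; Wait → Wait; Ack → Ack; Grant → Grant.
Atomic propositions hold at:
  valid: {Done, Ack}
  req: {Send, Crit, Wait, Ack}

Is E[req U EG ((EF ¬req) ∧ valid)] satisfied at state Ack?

Sat(¬req) = {Done, Grant}
EF ¬req: least fixpoint, start Z0 = {Done, Grant}, add states with some successor in Z. Z1 = {Done, Send, Crit, Grant}; fixed.
Sat(EF ¬req) = {Done, Send, Crit, Grant}
Sat((EF ¬req) ∧ valid) = {Done}
EG ((EF ¬req) ∧ valid): greatest fixpoint, start Z0 = {Done}, keep only states in Sat with some successor in Z. Already a fixed point.
Sat(EG ((EF ¬req) ∧ valid)) = {Done}
E[req U EG ((EF ¬req) ∧ valid)]: least fixpoint, start Z0 = Sat(EG ((EF ¬req) ∧ valid)) = {Done}, add states in Sat(req) with some successor in Z. Z1 = {Done, Crit}; fixed.
Sat(E[req U EG ((EF ¬req) ∧ valid)]) = {Done, Crit}
Ack ∉ Sat(E[req U EG ((EF ¬req) ∧ valid)]) = {Done, Crit}, so the formula does not hold at Ack.

No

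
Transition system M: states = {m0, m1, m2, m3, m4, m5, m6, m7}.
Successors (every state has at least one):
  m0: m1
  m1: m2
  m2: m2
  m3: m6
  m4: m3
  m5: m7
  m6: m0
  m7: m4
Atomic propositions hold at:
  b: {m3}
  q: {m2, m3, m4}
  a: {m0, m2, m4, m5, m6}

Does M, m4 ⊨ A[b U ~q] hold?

Sat(~q) = {m0, m1, m5, m6, m7}
A[b U ~q]: least fixpoint, start Z0 = Sat(~q) = {m0, m1, m5, m6, m7}, add states in Sat(b) with every successor in Z. Z1 = {m0, m1, m3, m5, m6, m7}; fixed.
Sat(A[b U ~q]) = {m0, m1, m3, m5, m6, m7}
m4 ∉ Sat(A[b U ~q]) = {m0, m1, m3, m5, m6, m7}, so the formula does not hold at m4.

No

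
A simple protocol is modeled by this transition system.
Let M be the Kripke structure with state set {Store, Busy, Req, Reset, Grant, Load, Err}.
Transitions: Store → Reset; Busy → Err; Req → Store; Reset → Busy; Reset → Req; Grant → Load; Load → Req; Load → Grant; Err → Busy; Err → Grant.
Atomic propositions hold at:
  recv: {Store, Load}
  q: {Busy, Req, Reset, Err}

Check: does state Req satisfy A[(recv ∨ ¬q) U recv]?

No

Sat(¬q) = {Store, Grant, Load}
Sat(recv ∨ ¬q) = {Store, Grant, Load}
A[(recv ∨ ¬q) U recv]: least fixpoint, start Z0 = Sat(recv) = {Store, Load}, add states in Sat(recv ∨ ¬q) with every successor in Z. Z1 = {Store, Grant, Load}; fixed.
Sat(A[(recv ∨ ¬q) U recv]) = {Store, Grant, Load}
Req ∉ Sat(A[(recv ∨ ¬q) U recv]) = {Store, Grant, Load}, so the formula does not hold at Req.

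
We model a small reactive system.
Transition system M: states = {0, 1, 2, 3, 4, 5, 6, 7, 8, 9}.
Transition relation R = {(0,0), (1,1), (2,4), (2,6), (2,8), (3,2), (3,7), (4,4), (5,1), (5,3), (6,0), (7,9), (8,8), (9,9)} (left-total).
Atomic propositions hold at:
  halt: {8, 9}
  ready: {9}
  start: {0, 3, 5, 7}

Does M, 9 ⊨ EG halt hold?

EG halt: greatest fixpoint, start Z0 = {8, 9}, keep only states in Sat with some successor in Z. Already a fixed point.
Sat(EG halt) = {8, 9}
9 ∈ Sat(EG halt) = {8, 9}, so the formula holds at 9.

Yes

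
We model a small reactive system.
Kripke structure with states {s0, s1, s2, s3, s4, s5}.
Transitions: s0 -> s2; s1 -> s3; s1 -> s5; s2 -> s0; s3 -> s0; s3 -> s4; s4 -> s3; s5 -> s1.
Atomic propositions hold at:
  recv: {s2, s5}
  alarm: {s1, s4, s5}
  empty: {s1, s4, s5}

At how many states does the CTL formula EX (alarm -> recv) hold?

Sat(alarm -> recv) = {s0, s2, s3, s5}
Sat(EX (alarm -> recv)) = {s : some successor in {s0, s2, s3, s5}} = {s0, s1, s2, s3, s4}
|Sat(EX (alarm -> recv))| = |{s0, s1, s2, s3, s4}| = 5.

5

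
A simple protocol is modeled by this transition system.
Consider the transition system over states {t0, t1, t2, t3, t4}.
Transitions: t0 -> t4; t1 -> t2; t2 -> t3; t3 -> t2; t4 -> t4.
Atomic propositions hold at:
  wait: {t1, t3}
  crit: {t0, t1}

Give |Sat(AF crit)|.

AF crit: least fixpoint, start Z0 = {t0, t1}, add states with every successor in Z. Already a fixed point.
Sat(AF crit) = {t0, t1}
|Sat(AF crit)| = |{t0, t1}| = 2.

2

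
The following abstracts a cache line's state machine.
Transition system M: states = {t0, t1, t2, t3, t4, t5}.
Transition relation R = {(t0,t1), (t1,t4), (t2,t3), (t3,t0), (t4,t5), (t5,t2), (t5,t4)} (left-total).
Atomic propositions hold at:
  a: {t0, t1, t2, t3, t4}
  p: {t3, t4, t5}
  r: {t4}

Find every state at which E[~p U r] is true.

Sat(~p) = {t0, t1, t2}
E[~p U r]: least fixpoint, start Z0 = Sat(r) = {t4}, add states in Sat(~p) with some successor in Z. Z1 = {t1, t4}; Z2 = {t0, t1, t4}; fixed.
Sat(E[~p U r]) = {t0, t1, t4}

{t0, t1, t4}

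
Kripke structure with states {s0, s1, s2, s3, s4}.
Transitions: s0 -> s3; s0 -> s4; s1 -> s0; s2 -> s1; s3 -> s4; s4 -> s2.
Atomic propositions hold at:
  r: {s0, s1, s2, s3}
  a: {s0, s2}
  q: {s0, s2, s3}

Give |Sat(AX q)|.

2

Sat(AX q) = {s : every successor in {s0, s2, s3}} = {s1, s4}
|Sat(AX q)| = |{s1, s4}| = 2.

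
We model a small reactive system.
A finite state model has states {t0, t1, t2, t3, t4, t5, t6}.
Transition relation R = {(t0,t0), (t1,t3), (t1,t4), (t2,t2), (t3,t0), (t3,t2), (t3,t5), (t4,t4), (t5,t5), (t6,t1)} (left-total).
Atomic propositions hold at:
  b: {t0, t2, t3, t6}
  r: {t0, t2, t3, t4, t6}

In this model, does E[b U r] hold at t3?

E[b U r]: least fixpoint, start Z0 = Sat(r) = {t0, t2, t3, t4, t6}, add states in Sat(b) with some successor in Z. Already a fixed point.
Sat(E[b U r]) = {t0, t2, t3, t4, t6}
t3 ∈ Sat(E[b U r]) = {t0, t2, t3, t4, t6}, so the formula holds at t3.

Yes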